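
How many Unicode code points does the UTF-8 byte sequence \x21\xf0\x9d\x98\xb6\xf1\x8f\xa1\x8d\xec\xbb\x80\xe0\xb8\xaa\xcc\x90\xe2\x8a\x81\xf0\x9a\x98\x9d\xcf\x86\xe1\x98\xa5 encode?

10

Byte at offset 0: 0x21 = 00100001 → 1-byte char (#1). Advance 1.
Byte at offset 1: 0xF0 = 11110000 → 4-byte char (#2). Advance 4.
Byte at offset 5: 0xF1 = 11110001 → 4-byte char (#3). Advance 4.
Byte at offset 9: 0xEC = 11101100 → 3-byte char (#4). Advance 3.
Byte at offset 12: 0xE0 = 11100000 → 3-byte char (#5). Advance 3.
Byte at offset 15: 0xCC = 11001100 → 2-byte char (#6). Advance 2.
Byte at offset 17: 0xE2 = 11100010 → 3-byte char (#7). Advance 3.
Byte at offset 20: 0xF0 = 11110000 → 4-byte char (#8). Advance 4.
Byte at offset 24: 0xCF = 11001111 → 2-byte char (#9). Advance 2.
Byte at offset 26: 0xE1 = 11100001 → 3-byte char (#10). Advance 3.
Reached end at offset 29 after 10 code points.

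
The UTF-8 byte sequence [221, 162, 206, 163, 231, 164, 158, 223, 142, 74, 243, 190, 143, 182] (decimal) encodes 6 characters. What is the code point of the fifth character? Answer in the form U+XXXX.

Offset 0: leading byte 0xDD = 11011101 → 2-byte char #1 = DD A2.
Offset 2: leading byte 0xCE = 11001110 → 2-byte char #2 = CE A3.
Offset 4: leading byte 0xE7 = 11100111 → 3-byte char #3 = E7 A4 9E.
Offset 7: leading byte 0xDF = 11011111 → 2-byte char #4 = DF 8E.
Offset 9: leading byte 0x4A = 01001010 → 1-byte char #5 = 4A.
Leading byte 0x4A = 01001010 matches 0xxxxxxx → 1-byte sequence.
Byte 1: 0x4A = 01001010, payload 1001010 (7 bits).
Concatenate: 1001010 = 0x4A (7 bits → U+004A).

U+004A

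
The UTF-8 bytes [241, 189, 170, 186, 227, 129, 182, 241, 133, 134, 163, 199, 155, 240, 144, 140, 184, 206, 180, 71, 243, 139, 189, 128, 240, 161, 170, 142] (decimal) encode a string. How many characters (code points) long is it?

9

Byte at offset 0: 0xF1 = 11110001 → 4-byte char (#1). Advance 4.
Byte at offset 4: 0xE3 = 11100011 → 3-byte char (#2). Advance 3.
Byte at offset 7: 0xF1 = 11110001 → 4-byte char (#3). Advance 4.
Byte at offset 11: 0xC7 = 11000111 → 2-byte char (#4). Advance 2.
Byte at offset 13: 0xF0 = 11110000 → 4-byte char (#5). Advance 4.
Byte at offset 17: 0xCE = 11001110 → 2-byte char (#6). Advance 2.
Byte at offset 19: 0x47 = 01000111 → 1-byte char (#7). Advance 1.
Byte at offset 20: 0xF3 = 11110011 → 4-byte char (#8). Advance 4.
Byte at offset 24: 0xF0 = 11110000 → 4-byte char (#9). Advance 4.
Reached end at offset 28 after 9 code points.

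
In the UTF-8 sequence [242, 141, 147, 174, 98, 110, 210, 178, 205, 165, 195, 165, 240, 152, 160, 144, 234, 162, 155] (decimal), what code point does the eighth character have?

U+A89B

Offset 0: leading byte 0xF2 = 11110010 → 4-byte char #1 = F2 8D 93 AE.
Offset 4: leading byte 0x62 = 01100010 → 1-byte char #2 = 62.
Offset 5: leading byte 0x6E = 01101110 → 1-byte char #3 = 6E.
Offset 6: leading byte 0xD2 = 11010010 → 2-byte char #4 = D2 B2.
Offset 8: leading byte 0xCD = 11001101 → 2-byte char #5 = CD A5.
Offset 10: leading byte 0xC3 = 11000011 → 2-byte char #6 = C3 A5.
Offset 12: leading byte 0xF0 = 11110000 → 4-byte char #7 = F0 98 A0 90.
Offset 16: leading byte 0xEA = 11101010 → 3-byte char #8 = EA A2 9B.
Leading byte 0xEA = 11101010 matches 1110xxxx → 3-byte sequence.
Byte 1: 0xEA = 11101010, payload 1010 (4 bits).
Byte 2: 0xA2 = 10100010 (10xxxxxx ✓), payload 100010.
Byte 3: 0x9B = 10011011 (10xxxxxx ✓), payload 011011.
Concatenate: 1010100010011011 = 0xA89B (16 bits → U+A89B).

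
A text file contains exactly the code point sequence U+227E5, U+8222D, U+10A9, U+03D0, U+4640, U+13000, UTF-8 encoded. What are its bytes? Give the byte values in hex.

U+227E5: 4-byte form → F0 A2 9F A5.
U+8222D: 4-byte form → F2 82 88 AD.
U+10A9: 3-byte form → E1 82 A9.
U+03D0: 2-byte form → CF 90.
U+4640: 3-byte form → E4 99 80.
U+13000: 4-byte form → F0 93 80 80.
Concatenated (20 bytes): F0 A2 9F A5 F2 82 88 AD E1 82 A9 CF 90 E4 99 80 F0 93 80 80.

F0 A2 9F A5 F2 82 88 AD E1 82 A9 CF 90 E4 99 80 F0 93 80 80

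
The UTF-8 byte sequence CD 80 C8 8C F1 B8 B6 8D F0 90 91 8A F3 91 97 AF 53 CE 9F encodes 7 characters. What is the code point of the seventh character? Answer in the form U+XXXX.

U+039F

Offset 0: leading byte 0xCD = 11001101 → 2-byte char #1 = CD 80.
Offset 2: leading byte 0xC8 = 11001000 → 2-byte char #2 = C8 8C.
Offset 4: leading byte 0xF1 = 11110001 → 4-byte char #3 = F1 B8 B6 8D.
Offset 8: leading byte 0xF0 = 11110000 → 4-byte char #4 = F0 90 91 8A.
Offset 12: leading byte 0xF3 = 11110011 → 4-byte char #5 = F3 91 97 AF.
Offset 16: leading byte 0x53 = 01010011 → 1-byte char #6 = 53.
Offset 17: leading byte 0xCE = 11001110 → 2-byte char #7 = CE 9F.
Leading byte 0xCE = 11001110 matches 110xxxxx → 2-byte sequence.
Byte 1: 0xCE = 11001110, payload 01110 (5 bits).
Byte 2: 0x9F = 10011111 (10xxxxxx ✓), payload 011111.
Concatenate: 01110011111 = 0x39F (11 bits → U+039F).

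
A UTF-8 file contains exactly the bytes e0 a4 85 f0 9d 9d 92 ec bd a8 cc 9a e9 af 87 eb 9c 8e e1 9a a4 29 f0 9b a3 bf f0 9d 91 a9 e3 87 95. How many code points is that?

11

Byte at offset 0: 0xE0 = 11100000 → 3-byte char (#1). Advance 3.
Byte at offset 3: 0xF0 = 11110000 → 4-byte char (#2). Advance 4.
Byte at offset 7: 0xEC = 11101100 → 3-byte char (#3). Advance 3.
Byte at offset 10: 0xCC = 11001100 → 2-byte char (#4). Advance 2.
Byte at offset 12: 0xE9 = 11101001 → 3-byte char (#5). Advance 3.
Byte at offset 15: 0xEB = 11101011 → 3-byte char (#6). Advance 3.
Byte at offset 18: 0xE1 = 11100001 → 3-byte char (#7). Advance 3.
Byte at offset 21: 0x29 = 00101001 → 1-byte char (#8). Advance 1.
Byte at offset 22: 0xF0 = 11110000 → 4-byte char (#9). Advance 4.
Byte at offset 26: 0xF0 = 11110000 → 4-byte char (#10). Advance 4.
Byte at offset 30: 0xE3 = 11100011 → 3-byte char (#11). Advance 3.
Reached end at offset 33 after 11 code points.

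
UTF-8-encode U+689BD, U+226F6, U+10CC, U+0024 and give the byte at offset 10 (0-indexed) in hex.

U+689BD → 4-byte form F1 A8 A6 BD at offsets 0–3.
U+226F6 → 4-byte form F0 A2 9B B6 at offsets 4–7.
U+10CC → 3-byte form E1 83 8C at offsets 8–10.
Offset 10 falls in char 3's range; it's byte 3 of E1 83 8C = 0x8C.

0x8C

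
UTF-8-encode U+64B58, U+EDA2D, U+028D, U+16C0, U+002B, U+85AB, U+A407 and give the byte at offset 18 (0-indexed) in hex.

U+64B58 → 4-byte form F1 A4 AD 98 at offsets 0–3.
U+EDA2D → 4-byte form F3 AD A8 AD at offsets 4–7.
U+028D → 2-byte form CA 8D at offsets 8–9.
U+16C0 → 3-byte form E1 9B 80 at offsets 10–12.
U+002B → 1-byte form 2B at offsets 13–13.
U+85AB → 3-byte form E8 96 AB at offsets 14–16.
U+A407 → 3-byte form EA 90 87 at offsets 17–19.
Offset 18 falls in char 7's range; it's byte 2 of EA 90 87 = 0x90.

0x90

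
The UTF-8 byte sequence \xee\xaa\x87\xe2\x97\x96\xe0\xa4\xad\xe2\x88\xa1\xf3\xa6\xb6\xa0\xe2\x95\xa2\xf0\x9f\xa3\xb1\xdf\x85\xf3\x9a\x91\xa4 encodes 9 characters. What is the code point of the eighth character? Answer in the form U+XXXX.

Offset 0: leading byte 0xEE = 11101110 → 3-byte char #1 = EE AA 87.
Offset 3: leading byte 0xE2 = 11100010 → 3-byte char #2 = E2 97 96.
Offset 6: leading byte 0xE0 = 11100000 → 3-byte char #3 = E0 A4 AD.
Offset 9: leading byte 0xE2 = 11100010 → 3-byte char #4 = E2 88 A1.
Offset 12: leading byte 0xF3 = 11110011 → 4-byte char #5 = F3 A6 B6 A0.
Offset 16: leading byte 0xE2 = 11100010 → 3-byte char #6 = E2 95 A2.
Offset 19: leading byte 0xF0 = 11110000 → 4-byte char #7 = F0 9F A3 B1.
Offset 23: leading byte 0xDF = 11011111 → 2-byte char #8 = DF 85.
Leading byte 0xDF = 11011111 matches 110xxxxx → 2-byte sequence.
Byte 1: 0xDF = 11011111, payload 11111 (5 bits).
Byte 2: 0x85 = 10000101 (10xxxxxx ✓), payload 000101.
Concatenate: 11111000101 = 0x7C5 (11 bits → U+07C5).

U+07C5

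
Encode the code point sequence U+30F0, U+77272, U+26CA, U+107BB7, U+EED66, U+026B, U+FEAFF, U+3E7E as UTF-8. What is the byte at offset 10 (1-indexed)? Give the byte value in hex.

0x8A

1-indexed offset 10 is 0-indexed offset 9.
U+30F0 → 3-byte form E3 83 B0 at offsets 0–2.
U+77272 → 4-byte form F1 B7 89 B2 at offsets 3–6.
U+26CA → 3-byte form E2 9B 8A at offsets 7–9.
Offset 9 falls in char 3's range; it's byte 3 of E2 9B 8A = 0x8A.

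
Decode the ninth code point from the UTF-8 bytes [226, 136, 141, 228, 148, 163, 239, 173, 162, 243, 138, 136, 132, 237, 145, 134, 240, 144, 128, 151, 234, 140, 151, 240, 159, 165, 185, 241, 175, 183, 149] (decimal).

Offset 0: leading byte 0xE2 = 11100010 → 3-byte char #1 = E2 88 8D.
Offset 3: leading byte 0xE4 = 11100100 → 3-byte char #2 = E4 94 A3.
Offset 6: leading byte 0xEF = 11101111 → 3-byte char #3 = EF AD A2.
Offset 9: leading byte 0xF3 = 11110011 → 4-byte char #4 = F3 8A 88 84.
Offset 13: leading byte 0xED = 11101101 → 3-byte char #5 = ED 91 86.
Offset 16: leading byte 0xF0 = 11110000 → 4-byte char #6 = F0 90 80 97.
Offset 20: leading byte 0xEA = 11101010 → 3-byte char #7 = EA 8C 97.
Offset 23: leading byte 0xF0 = 11110000 → 4-byte char #8 = F0 9F A5 B9.
Offset 27: leading byte 0xF1 = 11110001 → 4-byte char #9 = F1 AF B7 95.
Leading byte 0xF1 = 11110001 matches 11110xxx → 4-byte sequence.
Byte 1: 0xF1 = 11110001, payload 001 (3 bits).
Byte 2: 0xAF = 10101111 (10xxxxxx ✓), payload 101111.
Byte 3: 0xB7 = 10110111 (10xxxxxx ✓), payload 110111.
Byte 4: 0x95 = 10010101 (10xxxxxx ✓), payload 010101.
Concatenate: 001101111110111010101 = 0x6FDD5 (21 bits → U+6FDD5).

U+6FDD5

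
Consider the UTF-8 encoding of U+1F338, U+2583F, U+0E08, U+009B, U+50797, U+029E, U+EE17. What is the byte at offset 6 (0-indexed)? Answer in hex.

0xA0

U+1F338 → 4-byte form F0 9F 8C B8 at offsets 0–3.
U+2583F → 4-byte form F0 A5 A0 BF at offsets 4–7.
Offset 6 falls in char 2's range; it's byte 3 of F0 A5 A0 BF = 0xA0.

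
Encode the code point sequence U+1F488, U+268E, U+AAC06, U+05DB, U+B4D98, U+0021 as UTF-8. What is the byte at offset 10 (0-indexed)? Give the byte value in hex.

U+1F488 → 4-byte form F0 9F 92 88 at offsets 0–3.
U+268E → 3-byte form E2 9A 8E at offsets 4–6.
U+AAC06 → 4-byte form F2 AA B0 86 at offsets 7–10.
Offset 10 falls in char 3's range; it's byte 4 of F2 AA B0 86 = 0x86.

0x86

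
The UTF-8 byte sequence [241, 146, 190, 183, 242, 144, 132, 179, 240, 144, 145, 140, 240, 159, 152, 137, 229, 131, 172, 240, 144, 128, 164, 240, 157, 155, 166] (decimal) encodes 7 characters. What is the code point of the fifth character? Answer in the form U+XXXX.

Offset 0: leading byte 0xF1 = 11110001 → 4-byte char #1 = F1 92 BE B7.
Offset 4: leading byte 0xF2 = 11110010 → 4-byte char #2 = F2 90 84 B3.
Offset 8: leading byte 0xF0 = 11110000 → 4-byte char #3 = F0 90 91 8C.
Offset 12: leading byte 0xF0 = 11110000 → 4-byte char #4 = F0 9F 98 89.
Offset 16: leading byte 0xE5 = 11100101 → 3-byte char #5 = E5 83 AC.
Leading byte 0xE5 = 11100101 matches 1110xxxx → 3-byte sequence.
Byte 1: 0xE5 = 11100101, payload 0101 (4 bits).
Byte 2: 0x83 = 10000011 (10xxxxxx ✓), payload 000011.
Byte 3: 0xAC = 10101100 (10xxxxxx ✓), payload 101100.
Concatenate: 0101000011101100 = 0x50EC (16 bits → U+50EC).

U+50EC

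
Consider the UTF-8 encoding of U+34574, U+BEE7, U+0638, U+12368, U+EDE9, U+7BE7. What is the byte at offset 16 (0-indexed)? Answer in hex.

U+34574 → 4-byte form F0 B4 95 B4 at offsets 0–3.
U+BEE7 → 3-byte form EB BB A7 at offsets 4–6.
U+0638 → 2-byte form D8 B8 at offsets 7–8.
U+12368 → 4-byte form F0 92 8D A8 at offsets 9–12.
U+EDE9 → 3-byte form EE B7 A9 at offsets 13–15.
U+7BE7 → 3-byte form E7 AF A7 at offsets 16–18.
Offset 16 falls in char 6's range; it's byte 1 of E7 AF A7 = 0xE7.

0xE7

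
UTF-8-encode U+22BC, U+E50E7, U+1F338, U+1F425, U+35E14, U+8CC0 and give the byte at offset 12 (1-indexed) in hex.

0xF0

1-indexed offset 12 is 0-indexed offset 11.
U+22BC → 3-byte form E2 8A BC at offsets 0–2.
U+E50E7 → 4-byte form F3 A5 83 A7 at offsets 3–6.
U+1F338 → 4-byte form F0 9F 8C B8 at offsets 7–10.
U+1F425 → 4-byte form F0 9F 90 A5 at offsets 11–14.
Offset 11 falls in char 4's range; it's byte 1 of F0 9F 90 A5 = 0xF0.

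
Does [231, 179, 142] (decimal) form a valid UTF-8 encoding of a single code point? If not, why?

valid

Leading byte 0xE7 = 11100111 → 3-byte form.
Continuation bytes 0xB3=10110011, 0x8E=10001110 all match 10xxxxxx.
Decoded value 0x7CCE is ≥ 0x800 (shortest form) and not a surrogate.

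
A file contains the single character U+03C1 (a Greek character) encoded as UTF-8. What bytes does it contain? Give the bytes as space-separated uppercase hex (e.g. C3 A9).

CF 81

U+03C1 = 0x3C1 = 961 decimal. In range U+0080–U+07FF → 2-byte form: 110xxxxx 10xxxxxx.
Binary (11 bits): 01111000001.
Split 5+6: 01111 | 000001.
Byte 1: 11001111 = 0xCF.
Byte 2: 10000001 = 0x81.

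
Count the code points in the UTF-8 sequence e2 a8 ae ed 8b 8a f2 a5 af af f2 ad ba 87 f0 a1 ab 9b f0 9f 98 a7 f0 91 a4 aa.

7

Byte at offset 0: 0xE2 = 11100010 → 3-byte char (#1). Advance 3.
Byte at offset 3: 0xED = 11101101 → 3-byte char (#2). Advance 3.
Byte at offset 6: 0xF2 = 11110010 → 4-byte char (#3). Advance 4.
Byte at offset 10: 0xF2 = 11110010 → 4-byte char (#4). Advance 4.
Byte at offset 14: 0xF0 = 11110000 → 4-byte char (#5). Advance 4.
Byte at offset 18: 0xF0 = 11110000 → 4-byte char (#6). Advance 4.
Byte at offset 22: 0xF0 = 11110000 → 4-byte char (#7). Advance 4.
Reached end at offset 26 after 7 code points.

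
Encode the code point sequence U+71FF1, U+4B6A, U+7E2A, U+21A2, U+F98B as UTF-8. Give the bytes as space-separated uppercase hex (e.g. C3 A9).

U+71FF1: 4-byte form → F1 B1 BF B1.
U+4B6A: 3-byte form → E4 AD AA.
U+7E2A: 3-byte form → E7 B8 AA.
U+21A2: 3-byte form → E2 86 A2.
U+F98B: 3-byte form → EF A6 8B.
Concatenated (16 bytes): F1 B1 BF B1 E4 AD AA E7 B8 AA E2 86 A2 EF A6 8B.

F1 B1 BF B1 E4 AD AA E7 B8 AA E2 86 A2 EF A6 8B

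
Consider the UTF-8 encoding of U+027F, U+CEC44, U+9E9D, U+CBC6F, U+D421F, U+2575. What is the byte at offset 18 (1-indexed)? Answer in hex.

0xE2

1-indexed offset 18 is 0-indexed offset 17.
U+027F → 2-byte form C9 BF at offsets 0–1.
U+CEC44 → 4-byte form F3 8E B1 84 at offsets 2–5.
U+9E9D → 3-byte form E9 BA 9D at offsets 6–8.
U+CBC6F → 4-byte form F3 8B B1 AF at offsets 9–12.
U+D421F → 4-byte form F3 94 88 9F at offsets 13–16.
U+2575 → 3-byte form E2 95 B5 at offsets 17–19.
Offset 17 falls in char 6's range; it's byte 1 of E2 95 B5 = 0xE2.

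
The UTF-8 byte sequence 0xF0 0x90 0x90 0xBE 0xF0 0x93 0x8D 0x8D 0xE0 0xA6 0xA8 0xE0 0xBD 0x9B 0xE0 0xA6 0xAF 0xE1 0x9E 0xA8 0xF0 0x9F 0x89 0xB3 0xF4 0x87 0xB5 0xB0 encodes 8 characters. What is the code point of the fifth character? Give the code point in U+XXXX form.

Offset 0: leading byte 0xF0 = 11110000 → 4-byte char #1 = F0 90 90 BE.
Offset 4: leading byte 0xF0 = 11110000 → 4-byte char #2 = F0 93 8D 8D.
Offset 8: leading byte 0xE0 = 11100000 → 3-byte char #3 = E0 A6 A8.
Offset 11: leading byte 0xE0 = 11100000 → 3-byte char #4 = E0 BD 9B.
Offset 14: leading byte 0xE0 = 11100000 → 3-byte char #5 = E0 A6 AF.
Leading byte 0xE0 = 11100000 matches 1110xxxx → 3-byte sequence.
Byte 1: 0xE0 = 11100000, payload 0000 (4 bits).
Byte 2: 0xA6 = 10100110 (10xxxxxx ✓), payload 100110.
Byte 3: 0xAF = 10101111 (10xxxxxx ✓), payload 101111.
Concatenate: 0000100110101111 = 0x9AF (16 bits → U+09AF).

U+09AF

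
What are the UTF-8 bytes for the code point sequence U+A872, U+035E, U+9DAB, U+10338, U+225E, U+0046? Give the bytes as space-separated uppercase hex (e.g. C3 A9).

U+A872: 3-byte form → EA A1 B2.
U+035E: 2-byte form → CD 9E.
U+9DAB: 3-byte form → E9 B6 AB.
U+10338: 4-byte form → F0 90 8C B8.
U+225E: 3-byte form → E2 89 9E.
U+0046: 1-byte form → 46.
Concatenated (16 bytes): EA A1 B2 CD 9E E9 B6 AB F0 90 8C B8 E2 89 9E 46.

EA A1 B2 CD 9E E9 B6 AB F0 90 8C B8 E2 89 9E 46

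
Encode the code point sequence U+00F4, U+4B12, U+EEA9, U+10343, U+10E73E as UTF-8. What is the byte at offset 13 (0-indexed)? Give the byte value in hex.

0x8E

U+00F4 → 2-byte form C3 B4 at offsets 0–1.
U+4B12 → 3-byte form E4 AC 92 at offsets 2–4.
U+EEA9 → 3-byte form EE BA A9 at offsets 5–7.
U+10343 → 4-byte form F0 90 8D 83 at offsets 8–11.
U+10E73E → 4-byte form F4 8E 9C BE at offsets 12–15.
Offset 13 falls in char 5's range; it's byte 2 of F4 8E 9C BE = 0x8E.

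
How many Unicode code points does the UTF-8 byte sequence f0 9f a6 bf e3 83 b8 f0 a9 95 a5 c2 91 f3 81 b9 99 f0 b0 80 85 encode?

Byte at offset 0: 0xF0 = 11110000 → 4-byte char (#1). Advance 4.
Byte at offset 4: 0xE3 = 11100011 → 3-byte char (#2). Advance 3.
Byte at offset 7: 0xF0 = 11110000 → 4-byte char (#3). Advance 4.
Byte at offset 11: 0xC2 = 11000010 → 2-byte char (#4). Advance 2.
Byte at offset 13: 0xF3 = 11110011 → 4-byte char (#5). Advance 4.
Byte at offset 17: 0xF0 = 11110000 → 4-byte char (#6). Advance 4.
Reached end at offset 21 after 6 code points.

6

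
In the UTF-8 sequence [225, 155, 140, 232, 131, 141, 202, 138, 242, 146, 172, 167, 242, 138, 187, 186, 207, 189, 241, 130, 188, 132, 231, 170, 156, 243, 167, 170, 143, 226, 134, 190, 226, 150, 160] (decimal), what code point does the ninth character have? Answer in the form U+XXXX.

U+E7A8F

Offset 0: leading byte 0xE1 = 11100001 → 3-byte char #1 = E1 9B 8C.
Offset 3: leading byte 0xE8 = 11101000 → 3-byte char #2 = E8 83 8D.
Offset 6: leading byte 0xCA = 11001010 → 2-byte char #3 = CA 8A.
Offset 8: leading byte 0xF2 = 11110010 → 4-byte char #4 = F2 92 AC A7.
Offset 12: leading byte 0xF2 = 11110010 → 4-byte char #5 = F2 8A BB BA.
Offset 16: leading byte 0xCF = 11001111 → 2-byte char #6 = CF BD.
Offset 18: leading byte 0xF1 = 11110001 → 4-byte char #7 = F1 82 BC 84.
Offset 22: leading byte 0xE7 = 11100111 → 3-byte char #8 = E7 AA 9C.
Offset 25: leading byte 0xF3 = 11110011 → 4-byte char #9 = F3 A7 AA 8F.
Leading byte 0xF3 = 11110011 matches 11110xxx → 4-byte sequence.
Byte 1: 0xF3 = 11110011, payload 011 (3 bits).
Byte 2: 0xA7 = 10100111 (10xxxxxx ✓), payload 100111.
Byte 3: 0xAA = 10101010 (10xxxxxx ✓), payload 101010.
Byte 4: 0x8F = 10001111 (10xxxxxx ✓), payload 001111.
Concatenate: 011100111101010001111 = 0xE7A8F (21 bits → U+E7A8F).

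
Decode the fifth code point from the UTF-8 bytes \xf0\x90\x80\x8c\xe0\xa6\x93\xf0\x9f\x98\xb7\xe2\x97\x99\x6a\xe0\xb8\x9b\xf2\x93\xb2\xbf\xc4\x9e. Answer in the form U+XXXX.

Offset 0: leading byte 0xF0 = 11110000 → 4-byte char #1 = F0 90 80 8C.
Offset 4: leading byte 0xE0 = 11100000 → 3-byte char #2 = E0 A6 93.
Offset 7: leading byte 0xF0 = 11110000 → 4-byte char #3 = F0 9F 98 B7.
Offset 11: leading byte 0xE2 = 11100010 → 3-byte char #4 = E2 97 99.
Offset 14: leading byte 0x6A = 01101010 → 1-byte char #5 = 6A.
Leading byte 0x6A = 01101010 matches 0xxxxxxx → 1-byte sequence.
Byte 1: 0x6A = 01101010, payload 1101010 (7 bits).
Concatenate: 1101010 = 0x6A (7 bits → U+006A).

U+006A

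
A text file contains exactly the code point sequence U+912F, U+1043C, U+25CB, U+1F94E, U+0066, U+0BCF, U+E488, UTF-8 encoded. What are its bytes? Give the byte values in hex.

U+912F: 3-byte form → E9 84 AF.
U+1043C: 4-byte form → F0 90 90 BC.
U+25CB: 3-byte form → E2 97 8B.
U+1F94E: 4-byte form → F0 9F A5 8E.
U+0066: 1-byte form → 66.
U+0BCF: 3-byte form → E0 AF 8F.
U+E488: 3-byte form → EE 92 88.
Concatenated (21 bytes): E9 84 AF F0 90 90 BC E2 97 8B F0 9F A5 8E 66 E0 AF 8F EE 92 88.

E9 84 AF F0 90 90 BC E2 97 8B F0 9F A5 8E 66 E0 AF 8F EE 92 88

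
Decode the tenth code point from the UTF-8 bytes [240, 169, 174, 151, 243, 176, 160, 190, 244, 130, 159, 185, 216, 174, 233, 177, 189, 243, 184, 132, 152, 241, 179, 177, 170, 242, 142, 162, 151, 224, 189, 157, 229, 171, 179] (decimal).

Offset 0: leading byte 0xF0 = 11110000 → 4-byte char #1 = F0 A9 AE 97.
Offset 4: leading byte 0xF3 = 11110011 → 4-byte char #2 = F3 B0 A0 BE.
Offset 8: leading byte 0xF4 = 11110100 → 4-byte char #3 = F4 82 9F B9.
Offset 12: leading byte 0xD8 = 11011000 → 2-byte char #4 = D8 AE.
Offset 14: leading byte 0xE9 = 11101001 → 3-byte char #5 = E9 B1 BD.
Offset 17: leading byte 0xF3 = 11110011 → 4-byte char #6 = F3 B8 84 98.
Offset 21: leading byte 0xF1 = 11110001 → 4-byte char #7 = F1 B3 B1 AA.
Offset 25: leading byte 0xF2 = 11110010 → 4-byte char #8 = F2 8E A2 97.
Offset 29: leading byte 0xE0 = 11100000 → 3-byte char #9 = E0 BD 9D.
Offset 32: leading byte 0xE5 = 11100101 → 3-byte char #10 = E5 AB B3.
Leading byte 0xE5 = 11100101 matches 1110xxxx → 3-byte sequence.
Byte 1: 0xE5 = 11100101, payload 0101 (4 bits).
Byte 2: 0xAB = 10101011 (10xxxxxx ✓), payload 101011.
Byte 3: 0xB3 = 10110011 (10xxxxxx ✓), payload 110011.
Concatenate: 0101101011110011 = 0x5AF3 (16 bits → U+5AF3).

U+5AF3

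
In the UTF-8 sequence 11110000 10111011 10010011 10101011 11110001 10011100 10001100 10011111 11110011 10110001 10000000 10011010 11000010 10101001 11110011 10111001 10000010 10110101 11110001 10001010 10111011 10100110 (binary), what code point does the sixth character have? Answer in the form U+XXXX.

Offset 0: leading byte 0xF0 = 11110000 → 4-byte char #1 = F0 BB 93 AB.
Offset 4: leading byte 0xF1 = 11110001 → 4-byte char #2 = F1 9C 8C 9F.
Offset 8: leading byte 0xF3 = 11110011 → 4-byte char #3 = F3 B1 80 9A.
Offset 12: leading byte 0xC2 = 11000010 → 2-byte char #4 = C2 A9.
Offset 14: leading byte 0xF3 = 11110011 → 4-byte char #5 = F3 B9 82 B5.
Offset 18: leading byte 0xF1 = 11110001 → 4-byte char #6 = F1 8A BB A6.
Leading byte 0xF1 = 11110001 matches 11110xxx → 4-byte sequence.
Byte 1: 0xF1 = 11110001, payload 001 (3 bits).
Byte 2: 0x8A = 10001010 (10xxxxxx ✓), payload 001010.
Byte 3: 0xBB = 10111011 (10xxxxxx ✓), payload 111011.
Byte 4: 0xA6 = 10100110 (10xxxxxx ✓), payload 100110.
Concatenate: 001001010111011100110 = 0x4AEE6 (21 bits → U+4AEE6).

U+4AEE6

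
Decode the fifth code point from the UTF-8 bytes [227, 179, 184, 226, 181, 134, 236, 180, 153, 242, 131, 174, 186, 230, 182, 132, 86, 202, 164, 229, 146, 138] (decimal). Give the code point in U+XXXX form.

U+6D84

Offset 0: leading byte 0xE3 = 11100011 → 3-byte char #1 = E3 B3 B8.
Offset 3: leading byte 0xE2 = 11100010 → 3-byte char #2 = E2 B5 86.
Offset 6: leading byte 0xEC = 11101100 → 3-byte char #3 = EC B4 99.
Offset 9: leading byte 0xF2 = 11110010 → 4-byte char #4 = F2 83 AE BA.
Offset 13: leading byte 0xE6 = 11100110 → 3-byte char #5 = E6 B6 84.
Leading byte 0xE6 = 11100110 matches 1110xxxx → 3-byte sequence.
Byte 1: 0xE6 = 11100110, payload 0110 (4 bits).
Byte 2: 0xB6 = 10110110 (10xxxxxx ✓), payload 110110.
Byte 3: 0x84 = 10000100 (10xxxxxx ✓), payload 000100.
Concatenate: 0110110110000100 = 0x6D84 (16 bits → U+6D84).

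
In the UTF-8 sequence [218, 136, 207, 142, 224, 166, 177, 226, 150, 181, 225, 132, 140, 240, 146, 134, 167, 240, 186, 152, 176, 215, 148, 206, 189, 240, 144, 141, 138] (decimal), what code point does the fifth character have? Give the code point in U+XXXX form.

Offset 0: leading byte 0xDA = 11011010 → 2-byte char #1 = DA 88.
Offset 2: leading byte 0xCF = 11001111 → 2-byte char #2 = CF 8E.
Offset 4: leading byte 0xE0 = 11100000 → 3-byte char #3 = E0 A6 B1.
Offset 7: leading byte 0xE2 = 11100010 → 3-byte char #4 = E2 96 B5.
Offset 10: leading byte 0xE1 = 11100001 → 3-byte char #5 = E1 84 8C.
Leading byte 0xE1 = 11100001 matches 1110xxxx → 3-byte sequence.
Byte 1: 0xE1 = 11100001, payload 0001 (4 bits).
Byte 2: 0x84 = 10000100 (10xxxxxx ✓), payload 000100.
Byte 3: 0x8C = 10001100 (10xxxxxx ✓), payload 001100.
Concatenate: 0001000100001100 = 0x110C (16 bits → U+110C).

U+110C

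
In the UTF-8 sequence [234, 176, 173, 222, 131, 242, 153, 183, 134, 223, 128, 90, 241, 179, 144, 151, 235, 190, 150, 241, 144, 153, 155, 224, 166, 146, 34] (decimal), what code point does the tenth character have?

Offset 0: leading byte 0xEA = 11101010 → 3-byte char #1 = EA B0 AD.
Offset 3: leading byte 0xDE = 11011110 → 2-byte char #2 = DE 83.
Offset 5: leading byte 0xF2 = 11110010 → 4-byte char #3 = F2 99 B7 86.
Offset 9: leading byte 0xDF = 11011111 → 2-byte char #4 = DF 80.
Offset 11: leading byte 0x5A = 01011010 → 1-byte char #5 = 5A.
Offset 12: leading byte 0xF1 = 11110001 → 4-byte char #6 = F1 B3 90 97.
Offset 16: leading byte 0xEB = 11101011 → 3-byte char #7 = EB BE 96.
Offset 19: leading byte 0xF1 = 11110001 → 4-byte char #8 = F1 90 99 9B.
Offset 23: leading byte 0xE0 = 11100000 → 3-byte char #9 = E0 A6 92.
Offset 26: leading byte 0x22 = 00100010 → 1-byte char #10 = 22.
Leading byte 0x22 = 00100010 matches 0xxxxxxx → 1-byte sequence.
Byte 1: 0x22 = 00100010, payload 0100010 (7 bits).
Concatenate: 0100010 = 0x22 (7 bits → U+0022).

U+0022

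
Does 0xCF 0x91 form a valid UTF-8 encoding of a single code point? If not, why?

valid

Leading byte 0xCF = 11001111 → 2-byte form.
Continuation bytes 0x91=10010001 all match 10xxxxxx.
Decoded value 0x3D1 is ≥ 0x80 (shortest form) and not a surrogate.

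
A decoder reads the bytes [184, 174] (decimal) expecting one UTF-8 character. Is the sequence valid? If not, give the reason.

invalid (continuation byte with no leading byte)

Byte 0xB8 = 10111000 has the form 10xxxxxx — a continuation byte — but there is no preceding leading byte.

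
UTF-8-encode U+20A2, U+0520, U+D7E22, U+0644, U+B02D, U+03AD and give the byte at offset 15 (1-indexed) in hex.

0xCE

1-indexed offset 15 is 0-indexed offset 14.
U+20A2 → 3-byte form E2 82 A2 at offsets 0–2.
U+0520 → 2-byte form D4 A0 at offsets 3–4.
U+D7E22 → 4-byte form F3 97 B8 A2 at offsets 5–8.
U+0644 → 2-byte form D9 84 at offsets 9–10.
U+B02D → 3-byte form EB 80 AD at offsets 11–13.
U+03AD → 2-byte form CE AD at offsets 14–15.
Offset 14 falls in char 6's range; it's byte 1 of CE AD = 0xCE.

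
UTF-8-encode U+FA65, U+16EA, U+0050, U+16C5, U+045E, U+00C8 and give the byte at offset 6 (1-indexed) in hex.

0xAA

1-indexed offset 6 is 0-indexed offset 5.
U+FA65 → 3-byte form EF A9 A5 at offsets 0–2.
U+16EA → 3-byte form E1 9B AA at offsets 3–5.
Offset 5 falls in char 2's range; it's byte 3 of E1 9B AA = 0xAA.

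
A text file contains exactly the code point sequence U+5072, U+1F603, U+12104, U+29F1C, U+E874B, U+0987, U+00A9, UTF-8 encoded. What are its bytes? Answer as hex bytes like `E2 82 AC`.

U+5072: 3-byte form → E5 81 B2.
U+1F603: 4-byte form → F0 9F 98 83.
U+12104: 4-byte form → F0 92 84 84.
U+29F1C: 4-byte form → F0 A9 BC 9C.
U+E874B: 4-byte form → F3 A8 9D 8B.
U+0987: 3-byte form → E0 A6 87.
U+00A9: 2-byte form → C2 A9.
Concatenated (24 bytes): E5 81 B2 F0 9F 98 83 F0 92 84 84 F0 A9 BC 9C F3 A8 9D 8B E0 A6 87 C2 A9.

E5 81 B2 F0 9F 98 83 F0 92 84 84 F0 A9 BC 9C F3 A8 9D 8B E0 A6 87 C2 A9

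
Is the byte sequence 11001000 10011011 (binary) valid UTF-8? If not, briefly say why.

Leading byte 0xC8 = 11001000 → 2-byte form.
Continuation bytes 0x9B=10011011 all match 10xxxxxx.
Decoded value 0x21B is ≥ 0x80 (shortest form) and not a surrogate.

valid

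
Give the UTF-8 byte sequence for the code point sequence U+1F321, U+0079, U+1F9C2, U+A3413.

U+1F321: 4-byte form → F0 9F 8C A1.
U+0079: 1-byte form → 79.
U+1F9C2: 4-byte form → F0 9F A7 82.
U+A3413: 4-byte form → F2 A3 90 93.
Concatenated (13 bytes): F0 9F 8C A1 79 F0 9F A7 82 F2 A3 90 93.

F0 9F 8C A1 79 F0 9F A7 82 F2 A3 90 93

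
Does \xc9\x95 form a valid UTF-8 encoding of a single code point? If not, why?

valid

Leading byte 0xC9 = 11001001 → 2-byte form.
Continuation bytes 0x95=10010101 all match 10xxxxxx.
Decoded value 0x255 is ≥ 0x80 (shortest form) and not a surrogate.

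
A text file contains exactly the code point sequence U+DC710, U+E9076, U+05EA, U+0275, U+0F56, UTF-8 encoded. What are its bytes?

F3 9C 9C 90 F3 A9 81 B6 D7 AA C9 B5 E0 BD 96

U+DC710: 4-byte form → F3 9C 9C 90.
U+E9076: 4-byte form → F3 A9 81 B6.
U+05EA: 2-byte form → D7 AA.
U+0275: 2-byte form → C9 B5.
U+0F56: 3-byte form → E0 BD 96.
Concatenated (15 bytes): F3 9C 9C 90 F3 A9 81 B6 D7 AA C9 B5 E0 BD 96.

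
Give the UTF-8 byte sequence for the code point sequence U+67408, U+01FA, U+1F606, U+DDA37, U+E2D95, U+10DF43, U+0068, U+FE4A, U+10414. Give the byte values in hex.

U+67408: 4-byte form → F1 A7 90 88.
U+01FA: 2-byte form → C7 BA.
U+1F606: 4-byte form → F0 9F 98 86.
U+DDA37: 4-byte form → F3 9D A8 B7.
U+E2D95: 4-byte form → F3 A2 B6 95.
U+10DF43: 4-byte form → F4 8D BD 83.
U+0068: 1-byte form → 68.
U+FE4A: 3-byte form → EF B9 8A.
U+10414: 4-byte form → F0 90 90 94.
Concatenated (30 bytes): F1 A7 90 88 C7 BA F0 9F 98 86 F3 9D A8 B7 F3 A2 B6 95 F4 8D BD 83 68 EF B9 8A F0 90 90 94.

F1 A7 90 88 C7 BA F0 9F 98 86 F3 9D A8 B7 F3 A2 B6 95 F4 8D BD 83 68 EF B9 8A F0 90 90 94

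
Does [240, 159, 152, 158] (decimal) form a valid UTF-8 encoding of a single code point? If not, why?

Leading byte 0xF0 = 11110000 → 4-byte form.
Continuation bytes 0x9F=10011111, 0x98=10011000, 0x9E=10011110 all match 10xxxxxx.
Decoded value 0x1F61E is ≥ 0x10000 (shortest form) and not a surrogate.

valid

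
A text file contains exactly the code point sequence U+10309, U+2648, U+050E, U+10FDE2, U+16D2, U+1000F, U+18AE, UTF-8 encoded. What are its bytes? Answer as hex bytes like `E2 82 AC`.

F0 90 8C 89 E2 99 88 D4 8E F4 8F B7 A2 E1 9B 92 F0 90 80 8F E1 A2 AE

U+10309: 4-byte form → F0 90 8C 89.
U+2648: 3-byte form → E2 99 88.
U+050E: 2-byte form → D4 8E.
U+10FDE2: 4-byte form → F4 8F B7 A2.
U+16D2: 3-byte form → E1 9B 92.
U+1000F: 4-byte form → F0 90 80 8F.
U+18AE: 3-byte form → E1 A2 AE.
Concatenated (23 bytes): F0 90 8C 89 E2 99 88 D4 8E F4 8F B7 A2 E1 9B 92 F0 90 80 8F E1 A2 AE.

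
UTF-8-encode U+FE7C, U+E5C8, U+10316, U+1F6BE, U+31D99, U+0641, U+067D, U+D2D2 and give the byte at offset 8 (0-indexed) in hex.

U+FE7C → 3-byte form EF B9 BC at offsets 0–2.
U+E5C8 → 3-byte form EE 97 88 at offsets 3–5.
U+10316 → 4-byte form F0 90 8C 96 at offsets 6–9.
Offset 8 falls in char 3's range; it's byte 3 of F0 90 8C 96 = 0x8C.

0x8C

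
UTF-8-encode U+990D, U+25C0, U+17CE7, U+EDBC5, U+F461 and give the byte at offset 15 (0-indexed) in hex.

U+990D → 3-byte form E9 A4 8D at offsets 0–2.
U+25C0 → 3-byte form E2 97 80 at offsets 3–5.
U+17CE7 → 4-byte form F0 97 B3 A7 at offsets 6–9.
U+EDBC5 → 4-byte form F3 AD AF 85 at offsets 10–13.
U+F461 → 3-byte form EF 91 A1 at offsets 14–16.
Offset 15 falls in char 5's range; it's byte 2 of EF 91 A1 = 0x91.

0x91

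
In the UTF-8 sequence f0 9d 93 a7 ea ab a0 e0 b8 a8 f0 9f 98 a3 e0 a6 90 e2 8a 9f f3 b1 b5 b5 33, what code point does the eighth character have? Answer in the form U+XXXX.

U+0033

Offset 0: leading byte 0xF0 = 11110000 → 4-byte char #1 = F0 9D 93 A7.
Offset 4: leading byte 0xEA = 11101010 → 3-byte char #2 = EA AB A0.
Offset 7: leading byte 0xE0 = 11100000 → 3-byte char #3 = E0 B8 A8.
Offset 10: leading byte 0xF0 = 11110000 → 4-byte char #4 = F0 9F 98 A3.
Offset 14: leading byte 0xE0 = 11100000 → 3-byte char #5 = E0 A6 90.
Offset 17: leading byte 0xE2 = 11100010 → 3-byte char #6 = E2 8A 9F.
Offset 20: leading byte 0xF3 = 11110011 → 4-byte char #7 = F3 B1 B5 B5.
Offset 24: leading byte 0x33 = 00110011 → 1-byte char #8 = 33.
Leading byte 0x33 = 00110011 matches 0xxxxxxx → 1-byte sequence.
Byte 1: 0x33 = 00110011, payload 0110011 (7 bits).
Concatenate: 0110011 = 0x33 (7 bits → U+0033).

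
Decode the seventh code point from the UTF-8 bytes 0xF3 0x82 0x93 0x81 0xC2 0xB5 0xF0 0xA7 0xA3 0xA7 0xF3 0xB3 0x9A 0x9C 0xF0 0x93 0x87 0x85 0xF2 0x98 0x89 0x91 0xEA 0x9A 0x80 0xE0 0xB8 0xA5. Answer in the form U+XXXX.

Offset 0: leading byte 0xF3 = 11110011 → 4-byte char #1 = F3 82 93 81.
Offset 4: leading byte 0xC2 = 11000010 → 2-byte char #2 = C2 B5.
Offset 6: leading byte 0xF0 = 11110000 → 4-byte char #3 = F0 A7 A3 A7.
Offset 10: leading byte 0xF3 = 11110011 → 4-byte char #4 = F3 B3 9A 9C.
Offset 14: leading byte 0xF0 = 11110000 → 4-byte char #5 = F0 93 87 85.
Offset 18: leading byte 0xF2 = 11110010 → 4-byte char #6 = F2 98 89 91.
Offset 22: leading byte 0xEA = 11101010 → 3-byte char #7 = EA 9A 80.
Leading byte 0xEA = 11101010 matches 1110xxxx → 3-byte sequence.
Byte 1: 0xEA = 11101010, payload 1010 (4 bits).
Byte 2: 0x9A = 10011010 (10xxxxxx ✓), payload 011010.
Byte 3: 0x80 = 10000000 (10xxxxxx ✓), payload 000000.
Concatenate: 1010011010000000 = 0xA680 (16 bits → U+A680).

U+A680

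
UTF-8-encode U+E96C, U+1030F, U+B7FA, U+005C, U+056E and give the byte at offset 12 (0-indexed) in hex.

U+E96C → 3-byte form EE A5 AC at offsets 0–2.
U+1030F → 4-byte form F0 90 8C 8F at offsets 3–6.
U+B7FA → 3-byte form EB 9F BA at offsets 7–9.
U+005C → 1-byte form 5C at offsets 10–10.
U+056E → 2-byte form D5 AE at offsets 11–12.
Offset 12 falls in char 5's range; it's byte 2 of D5 AE = 0xAE.

0xAE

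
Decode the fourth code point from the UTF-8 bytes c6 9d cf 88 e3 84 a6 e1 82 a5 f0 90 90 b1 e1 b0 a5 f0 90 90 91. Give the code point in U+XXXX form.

Offset 0: leading byte 0xC6 = 11000110 → 2-byte char #1 = C6 9D.
Offset 2: leading byte 0xCF = 11001111 → 2-byte char #2 = CF 88.
Offset 4: leading byte 0xE3 = 11100011 → 3-byte char #3 = E3 84 A6.
Offset 7: leading byte 0xE1 = 11100001 → 3-byte char #4 = E1 82 A5.
Leading byte 0xE1 = 11100001 matches 1110xxxx → 3-byte sequence.
Byte 1: 0xE1 = 11100001, payload 0001 (4 bits).
Byte 2: 0x82 = 10000010 (10xxxxxx ✓), payload 000010.
Byte 3: 0xA5 = 10100101 (10xxxxxx ✓), payload 100101.
Concatenate: 0001000010100101 = 0x10A5 (16 bits → U+10A5).

U+10A5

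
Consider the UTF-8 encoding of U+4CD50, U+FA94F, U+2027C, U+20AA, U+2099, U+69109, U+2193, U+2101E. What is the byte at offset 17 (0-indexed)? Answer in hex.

0x99

U+4CD50 → 4-byte form F1 8C B5 90 at offsets 0–3.
U+FA94F → 4-byte form F3 BA A5 8F at offsets 4–7.
U+2027C → 4-byte form F0 A0 89 BC at offsets 8–11.
U+20AA → 3-byte form E2 82 AA at offsets 12–14.
U+2099 → 3-byte form E2 82 99 at offsets 15–17.
Offset 17 falls in char 5's range; it's byte 3 of E2 82 99 = 0x99.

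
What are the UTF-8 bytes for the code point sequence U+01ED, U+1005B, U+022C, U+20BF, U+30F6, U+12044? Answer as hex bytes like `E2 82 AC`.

C7 AD F0 90 81 9B C8 AC E2 82 BF E3 83 B6 F0 92 81 84

U+01ED: 2-byte form → C7 AD.
U+1005B: 4-byte form → F0 90 81 9B.
U+022C: 2-byte form → C8 AC.
U+20BF: 3-byte form → E2 82 BF.
U+30F6: 3-byte form → E3 83 B6.
U+12044: 4-byte form → F0 92 81 84.
Concatenated (18 bytes): C7 AD F0 90 81 9B C8 AC E2 82 BF E3 83 B6 F0 92 81 84.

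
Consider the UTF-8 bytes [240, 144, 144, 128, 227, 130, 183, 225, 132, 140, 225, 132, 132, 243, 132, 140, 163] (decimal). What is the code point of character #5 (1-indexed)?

Offset 0: leading byte 0xF0 = 11110000 → 4-byte char #1 = F0 90 90 80.
Offset 4: leading byte 0xE3 = 11100011 → 3-byte char #2 = E3 82 B7.
Offset 7: leading byte 0xE1 = 11100001 → 3-byte char #3 = E1 84 8C.
Offset 10: leading byte 0xE1 = 11100001 → 3-byte char #4 = E1 84 84.
Offset 13: leading byte 0xF3 = 11110011 → 4-byte char #5 = F3 84 8C A3.
Leading byte 0xF3 = 11110011 matches 11110xxx → 4-byte sequence.
Byte 1: 0xF3 = 11110011, payload 011 (3 bits).
Byte 2: 0x84 = 10000100 (10xxxxxx ✓), payload 000100.
Byte 3: 0x8C = 10001100 (10xxxxxx ✓), payload 001100.
Byte 4: 0xA3 = 10100011 (10xxxxxx ✓), payload 100011.
Concatenate: 011000100001100100011 = 0xC4323 (21 bits → U+C4323).

U+C4323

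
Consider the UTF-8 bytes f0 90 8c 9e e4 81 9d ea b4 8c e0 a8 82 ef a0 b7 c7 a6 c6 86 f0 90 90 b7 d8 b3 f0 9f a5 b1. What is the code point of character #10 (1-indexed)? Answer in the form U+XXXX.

Offset 0: leading byte 0xF0 = 11110000 → 4-byte char #1 = F0 90 8C 9E.
Offset 4: leading byte 0xE4 = 11100100 → 3-byte char #2 = E4 81 9D.
Offset 7: leading byte 0xEA = 11101010 → 3-byte char #3 = EA B4 8C.
Offset 10: leading byte 0xE0 = 11100000 → 3-byte char #4 = E0 A8 82.
Offset 13: leading byte 0xEF = 11101111 → 3-byte char #5 = EF A0 B7.
Offset 16: leading byte 0xC7 = 11000111 → 2-byte char #6 = C7 A6.
Offset 18: leading byte 0xC6 = 11000110 → 2-byte char #7 = C6 86.
Offset 20: leading byte 0xF0 = 11110000 → 4-byte char #8 = F0 90 90 B7.
Offset 24: leading byte 0xD8 = 11011000 → 2-byte char #9 = D8 B3.
Offset 26: leading byte 0xF0 = 11110000 → 4-byte char #10 = F0 9F A5 B1.
Leading byte 0xF0 = 11110000 matches 11110xxx → 4-byte sequence.
Byte 1: 0xF0 = 11110000, payload 000 (3 bits).
Byte 2: 0x9F = 10011111 (10xxxxxx ✓), payload 011111.
Byte 3: 0xA5 = 10100101 (10xxxxxx ✓), payload 100101.
Byte 4: 0xB1 = 10110001 (10xxxxxx ✓), payload 110001.
Concatenate: 000011111100101110001 = 0x1F971 (21 bits → U+1F971).

U+1F971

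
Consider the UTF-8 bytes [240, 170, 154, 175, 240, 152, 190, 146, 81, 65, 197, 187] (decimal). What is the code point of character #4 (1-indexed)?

U+0041

Offset 0: leading byte 0xF0 = 11110000 → 4-byte char #1 = F0 AA 9A AF.
Offset 4: leading byte 0xF0 = 11110000 → 4-byte char #2 = F0 98 BE 92.
Offset 8: leading byte 0x51 = 01010001 → 1-byte char #3 = 51.
Offset 9: leading byte 0x41 = 01000001 → 1-byte char #4 = 41.
Leading byte 0x41 = 01000001 matches 0xxxxxxx → 1-byte sequence.
Byte 1: 0x41 = 01000001, payload 1000001 (7 bits).
Concatenate: 1000001 = 0x41 (7 bits → U+0041).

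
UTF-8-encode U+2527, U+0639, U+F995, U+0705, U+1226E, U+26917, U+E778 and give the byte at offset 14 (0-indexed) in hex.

U+2527 → 3-byte form E2 94 A7 at offsets 0–2.
U+0639 → 2-byte form D8 B9 at offsets 3–4.
U+F995 → 3-byte form EF A6 95 at offsets 5–7.
U+0705 → 2-byte form DC 85 at offsets 8–9.
U+1226E → 4-byte form F0 92 89 AE at offsets 10–13.
U+26917 → 4-byte form F0 A6 A4 97 at offsets 14–17.
Offset 14 falls in char 6's range; it's byte 1 of F0 A6 A4 97 = 0xF0.

0xF0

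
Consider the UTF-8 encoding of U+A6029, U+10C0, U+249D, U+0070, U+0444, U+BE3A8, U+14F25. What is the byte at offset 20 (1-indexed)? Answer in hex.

1-indexed offset 20 is 0-indexed offset 19.
U+A6029 → 4-byte form F2 A6 80 A9 at offsets 0–3.
U+10C0 → 3-byte form E1 83 80 at offsets 4–6.
U+249D → 3-byte form E2 92 9D at offsets 7–9.
U+0070 → 1-byte form 70 at offsets 10–10.
U+0444 → 2-byte form D1 84 at offsets 11–12.
U+BE3A8 → 4-byte form F2 BE 8E A8 at offsets 13–16.
U+14F25 → 4-byte form F0 94 BC A5 at offsets 17–20.
Offset 19 falls in char 7's range; it's byte 3 of F0 94 BC A5 = 0xBC.

0xBC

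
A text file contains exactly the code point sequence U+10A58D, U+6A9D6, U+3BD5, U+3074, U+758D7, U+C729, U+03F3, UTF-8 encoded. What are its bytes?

F4 8A 96 8D F1 AA A7 96 E3 AF 95 E3 81 B4 F1 B5 A3 97 EC 9C A9 CF B3

U+10A58D: 4-byte form → F4 8A 96 8D.
U+6A9D6: 4-byte form → F1 AA A7 96.
U+3BD5: 3-byte form → E3 AF 95.
U+3074: 3-byte form → E3 81 B4.
U+758D7: 4-byte form → F1 B5 A3 97.
U+C729: 3-byte form → EC 9C A9.
U+03F3: 2-byte form → CF B3.
Concatenated (23 bytes): F4 8A 96 8D F1 AA A7 96 E3 AF 95 E3 81 B4 F1 B5 A3 97 EC 9C A9 CF B3.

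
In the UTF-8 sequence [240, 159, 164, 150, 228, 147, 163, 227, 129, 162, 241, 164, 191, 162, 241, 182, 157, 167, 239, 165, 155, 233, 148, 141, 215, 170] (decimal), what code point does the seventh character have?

Offset 0: leading byte 0xF0 = 11110000 → 4-byte char #1 = F0 9F A4 96.
Offset 4: leading byte 0xE4 = 11100100 → 3-byte char #2 = E4 93 A3.
Offset 7: leading byte 0xE3 = 11100011 → 3-byte char #3 = E3 81 A2.
Offset 10: leading byte 0xF1 = 11110001 → 4-byte char #4 = F1 A4 BF A2.
Offset 14: leading byte 0xF1 = 11110001 → 4-byte char #5 = F1 B6 9D A7.
Offset 18: leading byte 0xEF = 11101111 → 3-byte char #6 = EF A5 9B.
Offset 21: leading byte 0xE9 = 11101001 → 3-byte char #7 = E9 94 8D.
Leading byte 0xE9 = 11101001 matches 1110xxxx → 3-byte sequence.
Byte 1: 0xE9 = 11101001, payload 1001 (4 bits).
Byte 2: 0x94 = 10010100 (10xxxxxx ✓), payload 010100.
Byte 3: 0x8D = 10001101 (10xxxxxx ✓), payload 001101.
Concatenate: 1001010100001101 = 0x950D (16 bits → U+950D).

U+950D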